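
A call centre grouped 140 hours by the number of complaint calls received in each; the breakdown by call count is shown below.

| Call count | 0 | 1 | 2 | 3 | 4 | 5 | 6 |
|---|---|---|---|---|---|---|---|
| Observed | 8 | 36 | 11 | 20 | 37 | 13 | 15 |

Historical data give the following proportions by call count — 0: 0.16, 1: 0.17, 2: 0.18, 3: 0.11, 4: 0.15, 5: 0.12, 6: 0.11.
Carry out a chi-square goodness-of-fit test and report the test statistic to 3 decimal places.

37.947

Expected counts E_i = n·p_i: 140×0.16 = 22.4, 140×0.17 = 23.8, 140×0.18 = 25.2, 140×0.11 = 15.4, 140×0.15 = 21, 140×0.12 = 16.8, 140×0.11 = 15.4.
cat         O        E   (O−E)²/E
0           8     22.4     9.2571
1          36     23.8     6.2538
2          11     25.2     8.0016
3          20     15.4     1.3740
4          37       21    12.1905
5          13     16.8     0.8595
6          15     15.4     0.0104
Sum = 37.947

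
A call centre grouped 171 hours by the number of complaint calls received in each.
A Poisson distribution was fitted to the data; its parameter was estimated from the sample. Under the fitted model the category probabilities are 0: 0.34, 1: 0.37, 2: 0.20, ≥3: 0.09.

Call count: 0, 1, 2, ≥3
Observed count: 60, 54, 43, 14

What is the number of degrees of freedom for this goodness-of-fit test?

2

There are k = 4 categories and 1 parameter estimated from the data, so df = 4 − 1 − 1 = 2.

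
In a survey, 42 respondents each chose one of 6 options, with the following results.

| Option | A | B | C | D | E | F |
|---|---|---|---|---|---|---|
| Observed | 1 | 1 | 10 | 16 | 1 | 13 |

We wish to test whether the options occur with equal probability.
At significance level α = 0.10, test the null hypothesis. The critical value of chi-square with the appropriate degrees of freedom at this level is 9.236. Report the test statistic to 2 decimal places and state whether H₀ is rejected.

33.43; reject

Under H₀ each category has probability 1/6, so each expected count is 42/6 = 7.
A: (1 − 7)²/7 = 36/7 = 5.143
B: (1 − 7)²/7 = 36/7 = 5.143
C: (10 − 7)²/7 = 9/7 = 1.286
D: (16 − 7)²/7 = 81/7 = 11.571
E: (1 − 7)²/7 = 36/7 = 5.143
F: (13 − 7)²/7 = 36/7 = 5.143
Sum = 33.43
df = 5. Since 33.43 > 9.236, we reject H₀.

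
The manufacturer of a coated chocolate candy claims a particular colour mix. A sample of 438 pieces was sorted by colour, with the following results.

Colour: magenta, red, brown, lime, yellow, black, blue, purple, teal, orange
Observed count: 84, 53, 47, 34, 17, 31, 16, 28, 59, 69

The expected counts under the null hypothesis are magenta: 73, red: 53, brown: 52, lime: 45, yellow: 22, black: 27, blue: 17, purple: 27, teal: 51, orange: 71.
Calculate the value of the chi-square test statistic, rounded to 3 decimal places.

7.963

cat          O        E   (O−E)²/E
magenta     84       73     1.6575
red         53       53     0.0000
brown       47       52     0.4808
lime        34       45     2.6889
yellow      17       22     1.1364
black       31       27     0.5926
blue        16       17     0.0588
purple      28       27     0.0370
teal        59       51     1.2549
orange      69       71     0.0563
Sum = 7.963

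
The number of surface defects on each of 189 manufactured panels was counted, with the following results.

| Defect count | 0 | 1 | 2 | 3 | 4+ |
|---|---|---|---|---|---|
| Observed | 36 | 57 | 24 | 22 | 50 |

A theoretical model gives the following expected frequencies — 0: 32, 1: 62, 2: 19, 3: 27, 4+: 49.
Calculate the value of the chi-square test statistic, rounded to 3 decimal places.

0: (36 − 32)²/32 = 16/32 = 0.5000
1: (57 − 62)²/62 = 25/62 = 0.4032
2: (24 − 19)²/19 = 25/19 = 1.3158
3: (22 − 27)²/27 = 25/27 = 0.9259
4+: (50 − 49)²/49 = 1/49 = 0.0204
Sum = 3.165

3.165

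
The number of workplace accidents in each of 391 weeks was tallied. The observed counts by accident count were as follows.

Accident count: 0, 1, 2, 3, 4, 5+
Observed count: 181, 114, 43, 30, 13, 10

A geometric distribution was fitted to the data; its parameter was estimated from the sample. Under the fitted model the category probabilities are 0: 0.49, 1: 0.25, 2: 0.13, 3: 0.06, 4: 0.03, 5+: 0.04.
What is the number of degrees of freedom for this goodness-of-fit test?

There are k = 6 categories and 1 parameter estimated from the data, so df = 6 − 1 − 1 = 4.

4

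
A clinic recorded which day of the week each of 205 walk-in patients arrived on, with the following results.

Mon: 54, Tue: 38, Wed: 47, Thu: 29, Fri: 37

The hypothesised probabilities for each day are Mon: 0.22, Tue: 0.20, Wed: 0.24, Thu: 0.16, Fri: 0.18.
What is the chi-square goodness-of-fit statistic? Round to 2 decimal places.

Expected counts E_i = n·p_i: 205×0.22 = 45.1, 205×0.20 = 41, 205×0.24 = 49.2, 205×0.16 = 32.8, 205×0.18 = 36.9.
cat         O        E   (O−E)²/E
Mon        54     45.1      1.756
Tue        38       41      0.220
Wed        47     49.2      0.098
Thu        29     32.8      0.440
Fri        37     36.9      0.000
Sum = 2.51

2.51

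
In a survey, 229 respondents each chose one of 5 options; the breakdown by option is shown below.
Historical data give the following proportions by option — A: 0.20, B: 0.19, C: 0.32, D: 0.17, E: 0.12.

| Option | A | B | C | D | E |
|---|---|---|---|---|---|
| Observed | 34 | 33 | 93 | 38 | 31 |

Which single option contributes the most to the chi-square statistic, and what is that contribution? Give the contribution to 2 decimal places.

C, 5.31

Expected counts E_i = n·p_i: 229×0.20 = 45.8, 229×0.19 = 43.51, 229×0.32 = 73.28, 229×0.17 = 38.93, 229×0.12 = 27.48.
cat         O        E   (O−E)²/E
A          34     45.8      3.040
B          33    43.51      2.539
C          93    73.28      5.307
D          38    38.93      0.022
E          31    27.48      0.451
The largest term is for C: 5.31.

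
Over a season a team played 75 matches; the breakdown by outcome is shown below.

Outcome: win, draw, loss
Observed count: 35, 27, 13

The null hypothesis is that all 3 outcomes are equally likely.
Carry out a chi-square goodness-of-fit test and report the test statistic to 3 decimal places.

9.920

Expected count for each of the 3 categories: 75/3 = 25.
χ² = (35−25)²/25 + (27−25)²/25 + (13−25)²/25
   = 4.0000 + 0.1600 + 5.7600
Sum = 9.920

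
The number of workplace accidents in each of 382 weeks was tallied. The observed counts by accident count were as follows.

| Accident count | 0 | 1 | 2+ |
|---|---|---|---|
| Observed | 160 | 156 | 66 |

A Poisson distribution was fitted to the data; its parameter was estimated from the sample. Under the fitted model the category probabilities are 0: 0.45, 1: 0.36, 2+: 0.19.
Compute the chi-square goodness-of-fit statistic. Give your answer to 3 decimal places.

3.904

Expected counts E_i = n·p_i: 382×0.45 = 171.9, 382×0.36 = 137.52, 382×0.19 = 72.58.
0: (160 − 171.9)²/171.9 = 141.61/171.9 = 0.8238
1: (156 − 137.52)²/137.52 = 341.5104/137.52 = 2.4834
2+: (66 − 72.58)²/72.58 = 43.2964/72.58 = 0.5965
Sum = 3.904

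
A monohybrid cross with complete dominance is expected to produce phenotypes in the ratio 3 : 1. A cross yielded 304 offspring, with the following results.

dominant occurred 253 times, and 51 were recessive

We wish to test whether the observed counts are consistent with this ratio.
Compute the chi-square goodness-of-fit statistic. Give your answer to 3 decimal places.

Ratio total = 4. Expected counts: 304×3/4 = 228, 304×1/4 = 76.
dominant: (253 − 228)²/228 = 625/228 = 2.7412
recessive: (51 − 76)²/76 = 625/76 = 8.2237
Sum = 10.965

10.965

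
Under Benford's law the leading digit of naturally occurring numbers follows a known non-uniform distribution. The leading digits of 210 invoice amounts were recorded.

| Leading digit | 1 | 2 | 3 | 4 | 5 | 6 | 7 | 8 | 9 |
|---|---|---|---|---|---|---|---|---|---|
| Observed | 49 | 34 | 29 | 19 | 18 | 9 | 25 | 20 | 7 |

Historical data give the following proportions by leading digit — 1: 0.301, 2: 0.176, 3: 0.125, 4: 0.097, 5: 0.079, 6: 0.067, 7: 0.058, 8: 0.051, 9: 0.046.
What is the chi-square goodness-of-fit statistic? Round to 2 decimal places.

28.04

Expected counts E_i = n·p_i: 210×0.301 = 63.21, 210×0.176 = 36.96, 210×0.125 = 26.25, 210×0.097 = 20.37, 210×0.079 = 16.59, 210×0.067 = 14.07, 210×0.058 = 12.18, 210×0.051 = 10.71, 210×0.046 = 9.66.
χ² = (49−63.21)²/63.21 + (34−36.96)²/36.96 + (29−26.25)²/26.25 + (19−20.37)²/20.37 + (18−16.59)²/16.59 + (9−14.07)²/14.07 + (25−12.18)²/12.18 + (20−10.71)²/10.71 + (7−9.66)²/9.66
   = 3.194 + 0.237 + 0.288 + 0.092 + 0.120 + 1.827 + 13.494 + 8.058 + 0.732
Sum = 28.04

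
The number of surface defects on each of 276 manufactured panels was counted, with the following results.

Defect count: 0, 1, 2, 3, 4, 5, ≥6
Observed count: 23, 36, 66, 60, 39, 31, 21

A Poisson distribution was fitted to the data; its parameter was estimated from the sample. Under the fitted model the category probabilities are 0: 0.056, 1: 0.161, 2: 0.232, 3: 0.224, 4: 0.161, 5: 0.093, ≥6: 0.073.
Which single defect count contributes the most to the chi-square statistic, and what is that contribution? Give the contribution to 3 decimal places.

0, 3.682

Expected counts E_i = n·p_i: 276×0.056 = 15.456, 276×0.161 = 44.436, 276×0.232 = 64.032, 276×0.224 = 61.824, 276×0.161 = 44.436, 276×0.093 = 25.668, 276×0.073 = 20.148.
χ² = (23−15.456)²/15.456 + (36−44.436)²/44.436 + (66−64.032)²/64.032 + (60−61.824)²/61.824 + (39−44.436)²/44.436 + (31−25.668)²/25.668 + (21−20.148)²/20.148
   = 3.6822 + 1.6015 + 0.0605 + 0.0538 + 0.6650 + 1.1076 + 0.0360
The largest term is for 0: 3.682.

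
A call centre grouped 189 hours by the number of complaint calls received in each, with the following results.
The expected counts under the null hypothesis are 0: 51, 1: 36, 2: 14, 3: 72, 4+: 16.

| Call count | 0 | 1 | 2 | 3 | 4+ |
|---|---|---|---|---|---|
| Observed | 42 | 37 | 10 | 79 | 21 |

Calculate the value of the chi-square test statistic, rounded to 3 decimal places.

0: (42 − 51)²/51 = 81/51 = 1.5882
1: (37 − 36)²/36 = 1/36 = 0.0278
2: (10 − 14)²/14 = 16/14 = 1.1429
3: (79 − 72)²/72 = 49/72 = 0.6806
4+: (21 − 16)²/16 = 25/16 = 1.5625
Sum = 5.002

5.002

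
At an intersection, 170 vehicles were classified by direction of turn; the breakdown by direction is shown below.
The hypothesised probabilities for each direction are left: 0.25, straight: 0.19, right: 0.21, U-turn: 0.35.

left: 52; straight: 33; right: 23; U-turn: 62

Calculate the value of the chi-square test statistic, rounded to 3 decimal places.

Expected counts E_i = n·p_i: 170×0.25 = 42.5, 170×0.19 = 32.3, 170×0.21 = 35.7, 170×0.35 = 59.5.
χ² = (52−42.5)²/42.5 + (33−32.3)²/32.3 + (23−35.7)²/35.7 + (62−59.5)²/59.5
   = 2.1235 + 0.0152 + 4.5179 + 0.1050
Sum = 6.762

6.762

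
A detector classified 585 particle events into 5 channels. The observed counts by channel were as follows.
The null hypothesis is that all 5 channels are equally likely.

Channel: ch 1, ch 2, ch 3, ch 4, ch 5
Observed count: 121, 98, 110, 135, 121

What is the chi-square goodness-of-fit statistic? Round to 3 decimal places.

6.547

Expected count for each of the 5 categories: 585/5 = 117.
χ² = (121−117)²/117 + (98−117)²/117 + (110−117)²/117 + (135−117)²/117 + (121−117)²/117
   = 0.1368 + 3.0855 + 0.4188 + 2.7692 + 0.1368
Sum = 6.547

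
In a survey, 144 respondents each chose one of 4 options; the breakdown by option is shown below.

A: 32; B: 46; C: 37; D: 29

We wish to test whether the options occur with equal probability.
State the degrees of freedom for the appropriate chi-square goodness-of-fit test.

There are k = 4 categories and no parameters were estimated from the data, so df = 4 − 1 = 3.

3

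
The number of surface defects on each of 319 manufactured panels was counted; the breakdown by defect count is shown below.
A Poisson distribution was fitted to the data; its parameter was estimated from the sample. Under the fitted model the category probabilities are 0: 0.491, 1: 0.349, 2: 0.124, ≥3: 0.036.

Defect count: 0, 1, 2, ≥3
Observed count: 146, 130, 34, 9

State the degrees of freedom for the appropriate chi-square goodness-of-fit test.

2

There are k = 4 categories and 1 parameter estimated from the data, so df = 4 − 1 − 1 = 2.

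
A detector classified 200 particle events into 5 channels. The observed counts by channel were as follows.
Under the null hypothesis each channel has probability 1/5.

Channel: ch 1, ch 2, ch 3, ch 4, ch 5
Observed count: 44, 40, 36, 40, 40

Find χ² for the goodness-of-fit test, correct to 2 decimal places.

Expected count for each of the 5 categories: 200/5 = 40.
cat         O        E   (O−E)²/E
ch 1       44       40      0.400
ch 2       40       40      0.000
ch 3       36       40      0.400
ch 4       40       40      0.000
ch 5       40       40      0.000
Sum = 0.80

0.80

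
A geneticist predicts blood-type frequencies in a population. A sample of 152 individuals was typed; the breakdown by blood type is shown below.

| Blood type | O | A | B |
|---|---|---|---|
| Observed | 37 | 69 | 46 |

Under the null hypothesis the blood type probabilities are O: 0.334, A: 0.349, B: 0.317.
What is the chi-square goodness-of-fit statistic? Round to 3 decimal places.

Expected counts E_i = n·p_i: 152×0.334 = 50.768, 152×0.349 = 53.048, 152×0.317 = 48.184.
cat         O        E   (O−E)²/E
O          37   50.768     3.7338
A          69   53.048     4.7969
B          46   48.184     0.0990
Sum = 8.630

8.630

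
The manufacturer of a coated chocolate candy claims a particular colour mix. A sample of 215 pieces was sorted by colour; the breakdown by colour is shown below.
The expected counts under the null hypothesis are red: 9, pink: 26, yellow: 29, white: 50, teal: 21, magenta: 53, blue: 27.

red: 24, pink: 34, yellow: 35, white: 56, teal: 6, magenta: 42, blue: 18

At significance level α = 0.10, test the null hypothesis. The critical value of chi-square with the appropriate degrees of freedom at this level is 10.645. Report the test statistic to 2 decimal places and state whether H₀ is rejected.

cat          O        E   (O−E)²/E
red         24        9     25.000
pink        34       26      2.462
yellow      35       29      1.241
white       56       50      0.720
teal         6       21     10.714
magenta     42       53      2.283
blue        18       27      3.000
Sum = 45.42
df = 6. Since 45.42 > 10.645, we reject H₀.

45.42; reject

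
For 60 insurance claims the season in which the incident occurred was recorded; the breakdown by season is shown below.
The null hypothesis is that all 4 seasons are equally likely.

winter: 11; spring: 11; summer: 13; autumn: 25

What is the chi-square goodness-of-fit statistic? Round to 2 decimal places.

Expected count for each of the 4 categories: 60/4 = 15.
χ² = (11−15)²/15 + (11−15)²/15 + (13−15)²/15 + (25−15)²/15
   = 1.067 + 1.067 + 0.267 + 6.667
Sum = 9.07

9.07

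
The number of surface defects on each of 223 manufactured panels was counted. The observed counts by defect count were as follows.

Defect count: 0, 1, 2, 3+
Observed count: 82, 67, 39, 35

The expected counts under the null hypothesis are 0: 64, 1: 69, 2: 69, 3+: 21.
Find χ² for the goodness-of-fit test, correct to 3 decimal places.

χ² = (82−64)²/64 + (67−69)²/69 + (39−69)²/69 + (35−21)²/21
   = 5.0625 + 0.0580 + 13.0435 + 9.3333
Sum = 27.497

27.497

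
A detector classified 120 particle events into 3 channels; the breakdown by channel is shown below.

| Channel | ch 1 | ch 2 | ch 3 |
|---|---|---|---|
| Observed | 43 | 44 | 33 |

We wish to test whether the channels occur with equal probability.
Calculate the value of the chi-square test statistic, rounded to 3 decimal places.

Under H₀ each category has probability 1/3, so each expected count is 120/3 = 40.
ch 1: (43 − 40)²/40 = 9/40 = 0.2250
ch 2: (44 − 40)²/40 = 16/40 = 0.4000
ch 3: (33 − 40)²/40 = 49/40 = 1.2250
Sum = 1.850

1.850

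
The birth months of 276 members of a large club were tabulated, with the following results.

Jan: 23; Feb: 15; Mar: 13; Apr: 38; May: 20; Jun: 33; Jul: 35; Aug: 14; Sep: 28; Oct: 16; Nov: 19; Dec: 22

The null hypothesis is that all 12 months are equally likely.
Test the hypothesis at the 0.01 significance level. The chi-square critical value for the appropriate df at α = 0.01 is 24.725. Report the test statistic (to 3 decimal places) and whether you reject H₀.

35.391; reject

Expected count for each of the 12 categories: 276/12 = 23.
Jan: (23 − 23)²/23 = 0/23 = 0.0000
Feb: (15 − 23)²/23 = 64/23 = 2.7826
Mar: (13 − 23)²/23 = 100/23 = 4.3478
Apr: (38 − 23)²/23 = 225/23 = 9.7826
May: (20 − 23)²/23 = 9/23 = 0.3913
Jun: (33 − 23)²/23 = 100/23 = 4.3478
Jul: (35 − 23)²/23 = 144/23 = 6.2609
Aug: (14 − 23)²/23 = 81/23 = 3.5217
Sep: (28 − 23)²/23 = 25/23 = 1.0870
Oct: (16 − 23)²/23 = 49/23 = 2.1304
Nov: (19 − 23)²/23 = 16/23 = 0.6957
Dec: (22 − 23)²/23 = 1/23 = 0.0435
Sum = 35.391
df = 11. Since 35.391 > 24.725, we reject H₀.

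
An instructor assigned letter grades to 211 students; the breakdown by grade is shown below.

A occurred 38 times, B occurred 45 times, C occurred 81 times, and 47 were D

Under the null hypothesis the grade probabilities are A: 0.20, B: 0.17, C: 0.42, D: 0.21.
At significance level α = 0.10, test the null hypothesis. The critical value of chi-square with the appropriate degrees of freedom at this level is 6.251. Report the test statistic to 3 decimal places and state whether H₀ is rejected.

3.560; do not reject

Expected counts E_i = n·p_i: 211×0.20 = 42.2, 211×0.17 = 35.87, 211×0.42 = 88.62, 211×0.21 = 44.31.
χ² = (38−42.2)²/42.2 + (45−35.87)²/35.87 + (81−88.62)²/88.62 + (47−44.31)²/44.31
   = 0.4180 + 2.3239 + 0.6552 + 0.1633
Sum = 3.560
df = 3. Since 3.560 < 6.251, we do not reject H₀.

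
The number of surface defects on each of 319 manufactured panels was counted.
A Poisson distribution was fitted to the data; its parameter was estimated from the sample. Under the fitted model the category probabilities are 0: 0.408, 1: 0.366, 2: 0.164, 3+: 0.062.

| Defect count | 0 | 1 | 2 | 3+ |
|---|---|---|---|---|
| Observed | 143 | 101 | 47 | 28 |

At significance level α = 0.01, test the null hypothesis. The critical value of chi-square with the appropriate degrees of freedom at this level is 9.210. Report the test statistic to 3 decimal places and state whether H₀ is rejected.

7.352; do not reject

Expected counts E_i = n·p_i: 319×0.408 = 130.152, 319×0.366 = 116.754, 319×0.164 = 52.316, 319×0.062 = 19.778.
cat         O        E   (O−E)²/E
0         143  130.152     1.2683
1         101  116.754     2.1257
2          47   52.316     0.5402
3+         28   19.778     3.4180
Sum = 7.352
df = 2. Since 7.352 < 9.210, we do not reject H₀.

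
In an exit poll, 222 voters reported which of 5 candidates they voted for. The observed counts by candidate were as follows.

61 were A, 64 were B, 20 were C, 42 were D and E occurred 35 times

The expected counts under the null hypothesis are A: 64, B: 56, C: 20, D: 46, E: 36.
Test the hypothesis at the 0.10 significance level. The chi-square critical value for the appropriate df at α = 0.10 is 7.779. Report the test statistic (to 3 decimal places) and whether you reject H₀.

1.659; do not reject

cat         O        E   (O−E)²/E
A          61       64     0.1406
B          64       56     1.1429
C          20       20     0.0000
D          42       46     0.3478
E          35       36     0.0278
Sum = 1.659
df = 4. Since 1.659 < 7.779, we do not reject H₀.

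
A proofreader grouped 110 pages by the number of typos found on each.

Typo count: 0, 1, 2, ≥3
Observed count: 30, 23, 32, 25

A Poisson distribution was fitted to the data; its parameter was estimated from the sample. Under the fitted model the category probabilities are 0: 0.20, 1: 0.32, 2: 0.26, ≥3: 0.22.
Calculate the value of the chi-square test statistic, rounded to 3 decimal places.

Expected counts E_i = n·p_i: 110×0.20 = 22, 110×0.32 = 35.2, 110×0.26 = 28.6, 110×0.22 = 24.2.
χ² = (30−22)²/22 + (23−35.2)²/35.2 + (32−28.6)²/28.6 + (25−24.2)²/24.2
   = 2.9091 + 4.2284 + 0.4042 + 0.0264
Sum = 7.568

7.568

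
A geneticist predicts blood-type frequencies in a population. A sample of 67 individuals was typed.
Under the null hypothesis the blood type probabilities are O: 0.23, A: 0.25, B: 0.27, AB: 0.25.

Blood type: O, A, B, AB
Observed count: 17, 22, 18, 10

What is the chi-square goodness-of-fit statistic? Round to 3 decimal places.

4.530

Expected counts E_i = n·p_i: 67×0.23 = 15.41, 67×0.25 = 16.75, 67×0.27 = 18.09, 67×0.25 = 16.75.
O: (17 − 15.41)²/15.41 = 2.5281/15.41 = 0.1641
A: (22 − 16.75)²/16.75 = 27.5625/16.75 = 1.6455
B: (18 − 18.09)²/18.09 = 0.0081/18.09 = 0.0004
AB: (10 − 16.75)²/16.75 = 45.5625/16.75 = 2.7201
Sum = 4.530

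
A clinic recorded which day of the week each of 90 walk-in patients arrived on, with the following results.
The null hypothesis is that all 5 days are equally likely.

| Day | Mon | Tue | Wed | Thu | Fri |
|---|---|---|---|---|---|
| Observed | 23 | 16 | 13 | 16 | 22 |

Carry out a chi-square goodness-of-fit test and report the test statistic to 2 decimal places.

4.11

Expected count for each of the 5 categories: 90/5 = 18.
Mon: (23 − 18)²/18 = 25/18 = 1.389
Tue: (16 − 18)²/18 = 4/18 = 0.222
Wed: (13 − 18)²/18 = 25/18 = 1.389
Thu: (16 − 18)²/18 = 4/18 = 0.222
Fri: (22 − 18)²/18 = 16/18 = 0.889
Sum = 4.11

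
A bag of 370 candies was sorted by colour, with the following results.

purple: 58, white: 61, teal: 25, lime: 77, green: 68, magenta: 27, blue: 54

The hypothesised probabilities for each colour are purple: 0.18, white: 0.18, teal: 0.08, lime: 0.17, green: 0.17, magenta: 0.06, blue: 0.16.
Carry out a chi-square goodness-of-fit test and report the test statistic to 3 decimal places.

7.365

Expected counts E_i = n·p_i: 370×0.18 = 66.6, 370×0.18 = 66.6, 370×0.08 = 29.6, 370×0.17 = 62.9, 370×0.17 = 62.9, 370×0.06 = 22.2, 370×0.16 = 59.2.
χ² = (58−66.6)²/66.6 + (61−66.6)²/66.6 + (25−29.6)²/29.6 + (77−62.9)²/62.9 + (68−62.9)²/62.9 + (27−22.2)²/22.2 + (54−59.2)²/59.2
   = 1.1105 + 0.4709 + 0.7149 + 3.1607 + 0.4135 + 1.0378 + 0.4568
Sum = 7.365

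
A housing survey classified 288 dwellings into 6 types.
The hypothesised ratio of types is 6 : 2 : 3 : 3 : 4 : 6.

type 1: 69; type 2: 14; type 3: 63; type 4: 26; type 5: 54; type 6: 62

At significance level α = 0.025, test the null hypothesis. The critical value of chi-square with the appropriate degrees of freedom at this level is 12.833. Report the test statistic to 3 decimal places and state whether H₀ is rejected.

Ratio total = 24. Expected counts: 288×6/24 = 72, 288×2/24 = 24, 288×3/24 = 36, 288×3/24 = 36, 288×4/24 = 48, 288×6/24 = 72.
cat         O        E   (O−E)²/E
type 1     69       72     0.1250
type 2     14       24     4.1667
type 3     63       36    20.2500
type 4     26       36     2.7778
type 5     54       48     0.7500
type 6     62       72     1.3889
Sum = 29.458
df = 5. Since 29.458 > 12.833, we reject H₀.

29.458; reject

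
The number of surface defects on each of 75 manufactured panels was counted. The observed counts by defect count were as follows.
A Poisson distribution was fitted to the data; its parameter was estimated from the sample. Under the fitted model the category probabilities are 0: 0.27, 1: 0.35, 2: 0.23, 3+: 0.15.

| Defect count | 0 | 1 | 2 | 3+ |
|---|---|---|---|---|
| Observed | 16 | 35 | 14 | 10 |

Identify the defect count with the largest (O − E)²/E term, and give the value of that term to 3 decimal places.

Expected counts E_i = n·p_i: 75×0.27 = 20.25, 75×0.35 = 26.25, 75×0.23 = 17.25, 75×0.15 = 11.25.
χ² = (16−20.25)²/20.25 + (35−26.25)²/26.25 + (14−17.25)²/17.25 + (10−11.25)²/11.25
   = 0.8920 + 2.9167 + 0.6123 + 0.1389
The largest term is for 1: 2.917.

1, 2.917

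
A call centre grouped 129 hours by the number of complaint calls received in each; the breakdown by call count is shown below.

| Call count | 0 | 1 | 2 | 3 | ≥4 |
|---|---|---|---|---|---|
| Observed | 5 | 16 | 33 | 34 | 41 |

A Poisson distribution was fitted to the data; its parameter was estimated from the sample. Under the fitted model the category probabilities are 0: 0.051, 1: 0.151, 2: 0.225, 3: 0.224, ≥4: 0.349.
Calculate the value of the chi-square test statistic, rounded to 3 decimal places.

Expected counts E_i = n·p_i: 129×0.051 = 6.579, 129×0.151 = 19.479, 129×0.225 = 29.025, 129×0.224 = 28.896, 129×0.349 = 45.021.
χ² = (5−6.579)²/6.579 + (16−19.479)²/19.479 + (33−29.025)²/29.025 + (34−28.896)²/28.896 + (41−45.021)²/45.021
   = 0.3790 + 0.6214 + 0.5444 + 0.9015 + 0.3591
Sum = 2.805

2.805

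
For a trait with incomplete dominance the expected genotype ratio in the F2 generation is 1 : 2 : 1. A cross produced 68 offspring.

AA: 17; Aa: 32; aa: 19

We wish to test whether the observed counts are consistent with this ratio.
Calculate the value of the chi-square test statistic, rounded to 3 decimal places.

0.353

Ratio total = 4. Expected counts: 68×1/4 = 17, 68×2/4 = 34, 68×1/4 = 17.
χ² = (17−17)²/17 + (32−34)²/34 + (19−17)²/17
   = 0.0000 + 0.1176 + 0.2353
Sum = 0.353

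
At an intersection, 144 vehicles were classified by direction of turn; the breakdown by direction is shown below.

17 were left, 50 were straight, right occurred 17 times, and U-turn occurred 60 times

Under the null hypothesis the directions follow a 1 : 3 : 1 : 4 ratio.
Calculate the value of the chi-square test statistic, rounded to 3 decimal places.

Ratio total = 9. Expected counts: 144×1/9 = 16, 144×3/9 = 48, 144×1/9 = 16, 144×4/9 = 64.
χ² = (17−16)²/16 + (50−48)²/48 + (17−16)²/16 + (60−64)²/64
   = 0.0625 + 0.0833 + 0.0625 + 0.2500
Sum = 0.458

0.458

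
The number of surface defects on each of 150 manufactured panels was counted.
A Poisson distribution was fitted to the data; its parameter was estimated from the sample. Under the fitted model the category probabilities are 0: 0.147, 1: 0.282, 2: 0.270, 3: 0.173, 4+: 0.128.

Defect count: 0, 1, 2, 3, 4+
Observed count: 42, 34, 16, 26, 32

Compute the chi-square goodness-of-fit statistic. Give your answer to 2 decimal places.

43.03

Expected counts E_i = n·p_i: 150×0.147 = 22.05, 150×0.282 = 42.3, 150×0.270 = 40.5, 150×0.173 = 25.95, 150×0.128 = 19.2.
cat         O        E   (O−E)²/E
0          42    22.05     18.050
1          34     42.3      1.629
2          16     40.5     14.821
3          26    25.95      0.000
4+         32     19.2      8.533
Sum = 43.03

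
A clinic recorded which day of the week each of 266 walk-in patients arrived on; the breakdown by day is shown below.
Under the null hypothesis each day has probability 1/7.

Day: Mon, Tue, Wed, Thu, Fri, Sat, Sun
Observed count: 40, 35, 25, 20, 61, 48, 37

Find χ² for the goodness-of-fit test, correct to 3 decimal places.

Expected count for each of the 7 categories: 266/7 = 38.
Mon: (40 − 38)²/38 = 4/38 = 0.1053
Tue: (35 − 38)²/38 = 9/38 = 0.2368
Wed: (25 − 38)²/38 = 169/38 = 4.4474
Thu: (20 − 38)²/38 = 324/38 = 8.5263
Fri: (61 − 38)²/38 = 529/38 = 13.9211
Sat: (48 − 38)²/38 = 100/38 = 2.6316
Sun: (37 − 38)²/38 = 1/38 = 0.0263
Sum = 29.895

29.895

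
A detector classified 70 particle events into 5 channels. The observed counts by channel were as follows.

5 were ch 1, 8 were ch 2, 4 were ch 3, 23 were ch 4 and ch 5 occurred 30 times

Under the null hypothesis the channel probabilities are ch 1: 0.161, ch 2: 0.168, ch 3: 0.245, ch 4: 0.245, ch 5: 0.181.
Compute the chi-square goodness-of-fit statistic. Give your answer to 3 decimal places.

40.473

Expected counts E_i = n·p_i: 70×0.161 = 11.27, 70×0.168 = 11.76, 70×0.245 = 17.15, 70×0.245 = 17.15, 70×0.181 = 12.67.
ch 1: (5 − 11.27)²/11.27 = 39.3129/11.27 = 3.4883
ch 2: (8 − 11.76)²/11.76 = 14.1376/11.76 = 1.2022
ch 3: (4 − 17.15)²/17.15 = 172.9225/17.15 = 10.0829
ch 4: (23 − 17.15)²/17.15 = 34.2225/17.15 = 1.9955
ch 5: (30 − 12.67)²/12.67 = 300.3289/12.67 = 23.7039
Sum = 40.473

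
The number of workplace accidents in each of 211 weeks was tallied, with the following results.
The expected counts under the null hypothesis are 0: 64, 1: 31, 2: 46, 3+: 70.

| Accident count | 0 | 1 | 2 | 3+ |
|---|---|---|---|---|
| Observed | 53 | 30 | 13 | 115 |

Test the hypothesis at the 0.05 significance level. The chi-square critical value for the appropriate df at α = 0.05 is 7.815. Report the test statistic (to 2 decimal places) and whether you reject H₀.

χ² = (53−64)²/64 + (30−31)²/31 + (13−46)²/46 + (115−70)²/70
   = 1.891 + 0.032 + 23.674 + 28.929
Sum = 54.53
df = 3. Since 54.53 > 7.815, we reject H₀.

54.53; reject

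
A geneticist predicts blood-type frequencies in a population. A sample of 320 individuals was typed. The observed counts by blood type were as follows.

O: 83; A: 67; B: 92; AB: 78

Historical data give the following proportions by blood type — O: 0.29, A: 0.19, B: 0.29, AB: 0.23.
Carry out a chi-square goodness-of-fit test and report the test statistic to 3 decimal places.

1.937

Expected counts E_i = n·p_i: 320×0.29 = 92.8, 320×0.19 = 60.8, 320×0.29 = 92.8, 320×0.23 = 73.6.
cat         O        E   (O−E)²/E
O          83     92.8     1.0349
A          67     60.8     0.6322
B          92     92.8     0.0069
AB         78     73.6     0.2630
Sum = 1.937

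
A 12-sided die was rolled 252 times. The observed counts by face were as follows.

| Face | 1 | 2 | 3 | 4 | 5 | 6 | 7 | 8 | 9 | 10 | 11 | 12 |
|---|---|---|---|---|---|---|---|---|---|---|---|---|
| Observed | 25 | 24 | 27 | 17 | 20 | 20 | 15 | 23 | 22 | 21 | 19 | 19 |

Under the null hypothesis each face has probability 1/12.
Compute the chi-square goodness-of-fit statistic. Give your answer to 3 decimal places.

Expected count for each of the 12 categories: 252/12 = 21.
cat         O        E   (O−E)²/E
1          25       21     0.7619
2          24       21     0.4286
3          27       21     1.7143
4          17       21     0.7619
5          20       21     0.0476
6          20       21     0.0476
7          15       21     1.7143
8          23       21     0.1905
9          22       21     0.0476
10         21       21     0.0000
11         19       21     0.1905
12         19       21     0.1905
Sum = 6.095

6.095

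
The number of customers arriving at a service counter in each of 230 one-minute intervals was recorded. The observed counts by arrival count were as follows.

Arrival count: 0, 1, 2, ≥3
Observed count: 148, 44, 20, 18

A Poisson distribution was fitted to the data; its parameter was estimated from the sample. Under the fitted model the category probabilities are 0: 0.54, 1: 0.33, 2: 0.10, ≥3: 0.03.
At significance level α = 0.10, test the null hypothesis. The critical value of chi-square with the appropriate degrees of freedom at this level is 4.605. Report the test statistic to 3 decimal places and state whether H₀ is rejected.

36.216; reject

Expected counts E_i = n·p_i: 230×0.54 = 124.2, 230×0.33 = 75.9, 230×0.10 = 23, 230×0.03 = 6.9.
cat         O        E   (O−E)²/E
0         148    124.2     4.5607
1          44     75.9    13.4072
2          20       23     0.3913
≥3         18      6.9    17.8565
Sum = 36.216
df = 2. Since 36.216 > 4.605, we reject H₀.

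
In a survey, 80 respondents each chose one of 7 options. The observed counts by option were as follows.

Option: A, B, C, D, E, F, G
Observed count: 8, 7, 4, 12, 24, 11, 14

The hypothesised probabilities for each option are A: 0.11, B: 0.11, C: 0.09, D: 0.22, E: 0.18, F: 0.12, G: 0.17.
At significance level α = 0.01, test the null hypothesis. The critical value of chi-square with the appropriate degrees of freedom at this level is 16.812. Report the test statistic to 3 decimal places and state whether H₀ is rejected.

10.261; do not reject

Expected counts E_i = n·p_i: 80×0.11 = 8.8, 80×0.11 = 8.8, 80×0.09 = 7.2, 80×0.22 = 17.6, 80×0.18 = 14.4, 80×0.12 = 9.6, 80×0.17 = 13.6.
χ² = (8−8.8)²/8.8 + (7−8.8)²/8.8 + (4−7.2)²/7.2 + (12−17.6)²/17.6 + (24−14.4)²/14.4 + (11−9.6)²/9.6 + (14−13.6)²/13.6
   = 0.0727 + 0.3682 + 1.4222 + 1.7818 + 6.4000 + 0.2042 + 0.0118
Sum = 10.261
df = 6. Since 10.261 < 16.812, we do not reject H₀.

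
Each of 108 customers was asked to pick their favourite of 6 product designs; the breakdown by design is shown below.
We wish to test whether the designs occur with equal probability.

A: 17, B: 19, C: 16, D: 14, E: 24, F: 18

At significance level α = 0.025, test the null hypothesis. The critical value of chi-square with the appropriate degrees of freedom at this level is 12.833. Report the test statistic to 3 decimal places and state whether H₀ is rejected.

Under H₀ each category has probability 1/6, so each expected count is 108/6 = 18.
χ² = (17−18)²/18 + (19−18)²/18 + (16−18)²/18 + (14−18)²/18 + (24−18)²/18 + (18−18)²/18
   = 0.0556 + 0.0556 + 0.2222 + 0.8889 + 2.0000 + 0.0000
Sum = 3.222
df = 5. Since 3.222 < 12.833, we do not reject H₀.

3.222; do not reject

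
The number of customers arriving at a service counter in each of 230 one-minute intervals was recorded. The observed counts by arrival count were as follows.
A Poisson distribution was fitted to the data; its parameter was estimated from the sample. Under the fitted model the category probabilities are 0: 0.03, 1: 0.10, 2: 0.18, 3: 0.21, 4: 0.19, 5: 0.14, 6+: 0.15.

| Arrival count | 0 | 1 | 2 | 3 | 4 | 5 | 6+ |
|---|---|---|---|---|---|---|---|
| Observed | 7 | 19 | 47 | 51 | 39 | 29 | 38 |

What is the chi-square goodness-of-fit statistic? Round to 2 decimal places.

2.78

Expected counts E_i = n·p_i: 230×0.03 = 6.9, 230×0.10 = 23, 230×0.18 = 41.4, 230×0.21 = 48.3, 230×0.19 = 43.7, 230×0.14 = 32.2, 230×0.15 = 34.5.
cat         O        E   (O−E)²/E
0           7      6.9      0.001
1          19       23      0.696
2          47     41.4      0.757
3          51     48.3      0.151
4          39     43.7      0.505
5          29     32.2      0.318
6+         38     34.5      0.355
Sum = 2.78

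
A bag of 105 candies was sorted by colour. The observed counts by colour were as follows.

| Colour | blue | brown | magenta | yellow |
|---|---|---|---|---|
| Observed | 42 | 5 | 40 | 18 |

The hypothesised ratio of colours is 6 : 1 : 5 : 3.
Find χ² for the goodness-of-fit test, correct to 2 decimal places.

Ratio total = 15. Expected counts: 105×6/15 = 42, 105×1/15 = 7, 105×5/15 = 35, 105×3/15 = 21.
blue: (42 − 42)²/42 = 0/42 = 0.000
brown: (5 − 7)²/7 = 4/7 = 0.571
magenta: (40 − 35)²/35 = 25/35 = 0.714
yellow: (18 − 21)²/21 = 9/21 = 0.429
Sum = 1.71

1.71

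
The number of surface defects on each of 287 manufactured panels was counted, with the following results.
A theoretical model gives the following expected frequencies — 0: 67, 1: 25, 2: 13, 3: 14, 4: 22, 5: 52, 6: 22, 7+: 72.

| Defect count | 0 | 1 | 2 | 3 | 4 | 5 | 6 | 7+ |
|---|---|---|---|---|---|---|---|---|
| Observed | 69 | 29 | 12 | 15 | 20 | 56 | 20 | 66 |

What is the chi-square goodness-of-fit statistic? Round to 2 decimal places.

0: (69 − 67)²/67 = 4/67 = 0.060
1: (29 − 25)²/25 = 16/25 = 0.640
2: (12 − 13)²/13 = 1/13 = 0.077
3: (15 − 14)²/14 = 1/14 = 0.071
4: (20 − 22)²/22 = 4/22 = 0.182
5: (56 − 52)²/52 = 16/52 = 0.308
6: (20 − 22)²/22 = 4/22 = 0.182
7+: (66 − 72)²/72 = 36/72 = 0.500
Sum = 2.02

2.02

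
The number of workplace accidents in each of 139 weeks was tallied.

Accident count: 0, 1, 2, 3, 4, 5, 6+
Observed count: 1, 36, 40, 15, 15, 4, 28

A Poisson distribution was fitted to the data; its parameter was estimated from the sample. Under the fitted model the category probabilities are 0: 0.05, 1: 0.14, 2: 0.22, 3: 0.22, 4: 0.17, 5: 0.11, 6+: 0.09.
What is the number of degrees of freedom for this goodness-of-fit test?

5

There are k = 7 categories and 1 parameter estimated from the data, so df = 7 − 1 − 1 = 5.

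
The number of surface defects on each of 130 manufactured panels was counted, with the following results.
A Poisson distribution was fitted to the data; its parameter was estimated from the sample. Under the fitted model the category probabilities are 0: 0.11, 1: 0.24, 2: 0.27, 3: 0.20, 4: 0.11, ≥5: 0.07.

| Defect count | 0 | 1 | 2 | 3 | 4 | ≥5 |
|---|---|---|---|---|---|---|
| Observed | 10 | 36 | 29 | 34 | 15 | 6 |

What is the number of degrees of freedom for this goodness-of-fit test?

4

There are k = 6 categories and 1 parameter estimated from the data, so df = 6 − 1 − 1 = 4.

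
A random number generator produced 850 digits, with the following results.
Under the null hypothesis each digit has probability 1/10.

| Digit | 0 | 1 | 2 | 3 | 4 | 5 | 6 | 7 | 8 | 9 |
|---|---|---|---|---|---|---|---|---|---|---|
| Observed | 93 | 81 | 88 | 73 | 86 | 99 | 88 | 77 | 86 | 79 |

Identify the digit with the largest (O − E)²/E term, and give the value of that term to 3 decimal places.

Expected count for each of the 10 categories: 850/10 = 85.
0: (93 − 85)²/85 = 64/85 = 0.7529
1: (81 − 85)²/85 = 16/85 = 0.1882
2: (88 − 85)²/85 = 9/85 = 0.1059
3: (73 − 85)²/85 = 144/85 = 1.6941
4: (86 − 85)²/85 = 1/85 = 0.0118
5: (99 − 85)²/85 = 196/85 = 2.3059
6: (88 − 85)²/85 = 9/85 = 0.1059
7: (77 − 85)²/85 = 64/85 = 0.7529
8: (86 − 85)²/85 = 1/85 = 0.0118
9: (79 − 85)²/85 = 36/85 = 0.4235
The largest term is for 5: 2.306.

5, 2.306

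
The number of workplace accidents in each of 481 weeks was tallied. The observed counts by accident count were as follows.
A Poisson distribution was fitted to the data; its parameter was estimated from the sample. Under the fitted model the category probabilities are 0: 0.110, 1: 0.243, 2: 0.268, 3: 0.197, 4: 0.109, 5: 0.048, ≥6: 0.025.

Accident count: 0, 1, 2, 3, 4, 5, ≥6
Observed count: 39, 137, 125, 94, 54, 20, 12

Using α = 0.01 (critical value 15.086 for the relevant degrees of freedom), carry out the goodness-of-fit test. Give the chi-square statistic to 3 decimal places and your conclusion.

Expected counts E_i = n·p_i: 481×0.110 = 52.91, 481×0.243 = 116.883, 481×0.268 = 128.908, 481×0.197 = 94.757, 481×0.109 = 52.429, 481×0.048 = 23.088, 481×0.025 = 12.025.
χ² = (39−52.91)²/52.91 + (137−116.883)²/116.883 + (125−128.908)²/128.908 + (94−94.757)²/94.757 + (54−52.429)²/52.429 + (20−23.088)²/23.088 + (12−12.025)²/12.025
   = 3.6569 + 3.4624 + 0.1185 + 0.0060 + 0.0471 + 0.4130 + 0.0001
Sum = 7.704
df = 5. Since 7.704 < 15.086, we do not reject H₀.

7.704; do not reject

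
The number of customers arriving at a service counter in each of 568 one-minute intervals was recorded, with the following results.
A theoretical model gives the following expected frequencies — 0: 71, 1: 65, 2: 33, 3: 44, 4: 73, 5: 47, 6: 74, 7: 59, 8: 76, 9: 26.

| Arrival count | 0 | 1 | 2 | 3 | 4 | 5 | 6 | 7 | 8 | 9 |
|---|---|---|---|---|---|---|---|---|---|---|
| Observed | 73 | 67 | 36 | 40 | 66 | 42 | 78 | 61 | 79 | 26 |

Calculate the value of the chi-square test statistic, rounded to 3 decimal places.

cat         O        E   (O−E)²/E
0          73       71     0.0563
1          67       65     0.0615
2          36       33     0.2727
3          40       44     0.3636
4          66       73     0.6712
5          42       47     0.5319
6          78       74     0.2162
7          61       59     0.0678
8          79       76     0.1184
9          26       26     0.0000
Sum = 2.360

2.360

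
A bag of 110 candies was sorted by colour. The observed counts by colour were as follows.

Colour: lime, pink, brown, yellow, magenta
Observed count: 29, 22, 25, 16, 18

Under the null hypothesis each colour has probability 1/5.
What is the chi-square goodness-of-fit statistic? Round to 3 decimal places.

5.000

Expected count for each of the 5 categories: 110/5 = 22.
χ² = (29−22)²/22 + (22−22)²/22 + (25−22)²/22 + (16−22)²/22 + (18−22)²/22
   = 2.2273 + 0.0000 + 0.4091 + 1.6364 + 0.7273
Sum = 5.000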